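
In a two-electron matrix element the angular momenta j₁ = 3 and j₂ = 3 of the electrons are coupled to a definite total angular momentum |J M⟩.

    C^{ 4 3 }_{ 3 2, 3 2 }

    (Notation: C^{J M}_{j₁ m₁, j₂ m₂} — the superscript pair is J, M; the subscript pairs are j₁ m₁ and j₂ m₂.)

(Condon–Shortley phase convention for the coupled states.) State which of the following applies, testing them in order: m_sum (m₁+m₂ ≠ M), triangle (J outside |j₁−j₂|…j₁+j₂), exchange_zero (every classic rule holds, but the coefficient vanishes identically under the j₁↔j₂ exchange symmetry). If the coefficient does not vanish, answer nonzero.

m-sum: m₁+m₂ = 2+2 = 4, M = 3  ✗ ⇒ coefficient is 0

m_sum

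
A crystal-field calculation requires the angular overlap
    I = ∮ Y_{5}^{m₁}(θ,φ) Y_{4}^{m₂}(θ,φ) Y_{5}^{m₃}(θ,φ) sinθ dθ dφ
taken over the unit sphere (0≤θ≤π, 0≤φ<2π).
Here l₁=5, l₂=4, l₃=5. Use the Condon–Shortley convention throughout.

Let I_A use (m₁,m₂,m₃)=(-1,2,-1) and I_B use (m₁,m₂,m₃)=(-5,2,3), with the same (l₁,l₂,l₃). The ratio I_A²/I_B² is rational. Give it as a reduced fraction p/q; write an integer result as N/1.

Same 5,4,5: normalisation and zero-m 3j drop out of the ratio.
A: Δ: 4! 6! 4! / 15! → 1/3153150; sum: t=2:+1/4608 t=3:−1/1296 t=4:+1/4608 = -7/20736; 3j²(5 4 5; -1 2 -1) = Δ·Π!·Σ² = 20/1287  (sign -1)
B: Δ: 4! 6! 4! / 15! → 1/3153150; sum: t=4:+1/69120 = 1/69120; 3j²(5 4 5; -5 2 3) = Δ·Π!·Σ² = 4/143  (sign +1)
I_A²/I_B² = (20/1287)/(4/143) = 5/9

5/9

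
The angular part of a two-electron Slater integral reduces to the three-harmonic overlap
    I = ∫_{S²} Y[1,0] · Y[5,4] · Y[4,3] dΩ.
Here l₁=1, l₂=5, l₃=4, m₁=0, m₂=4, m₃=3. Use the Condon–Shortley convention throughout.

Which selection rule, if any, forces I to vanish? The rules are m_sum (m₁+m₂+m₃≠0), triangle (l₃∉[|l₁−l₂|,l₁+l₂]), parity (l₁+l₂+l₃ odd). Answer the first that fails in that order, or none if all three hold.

m_sum

Σmᵢ = 7  ✗
l₃∈[|l₁−l₂|,l₁+l₂]=[4,6], have l₃=4
Σlᵢ = 10 ⇒ even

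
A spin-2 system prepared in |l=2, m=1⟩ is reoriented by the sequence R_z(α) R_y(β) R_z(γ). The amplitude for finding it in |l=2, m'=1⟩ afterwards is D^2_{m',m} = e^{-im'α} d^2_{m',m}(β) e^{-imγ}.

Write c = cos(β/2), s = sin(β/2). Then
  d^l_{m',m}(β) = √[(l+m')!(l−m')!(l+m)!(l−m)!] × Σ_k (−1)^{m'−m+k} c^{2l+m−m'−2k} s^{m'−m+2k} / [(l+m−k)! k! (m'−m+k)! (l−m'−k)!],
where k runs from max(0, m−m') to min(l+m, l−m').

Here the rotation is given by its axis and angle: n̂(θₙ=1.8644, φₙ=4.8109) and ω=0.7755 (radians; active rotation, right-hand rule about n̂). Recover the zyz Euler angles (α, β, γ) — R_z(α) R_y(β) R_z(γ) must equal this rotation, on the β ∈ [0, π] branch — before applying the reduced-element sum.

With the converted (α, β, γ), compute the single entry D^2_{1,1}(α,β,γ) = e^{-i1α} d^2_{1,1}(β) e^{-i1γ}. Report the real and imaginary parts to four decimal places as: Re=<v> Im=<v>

Axis–angle → zyz. n̂ = (sinθₙcosφₙ, sinθₙsinφₙ, cosθₙ) = (+0.094143, -0.952566, -0.289404), ω = 0.7755.
R = I cosω + sinω [n̂]ₓ + (1−cosω) n̂n̂ᵀ gives
  R = [+0.716605, +0.176962, -0.674656; -0.228245, +0.973518, +0.012917; +0.659076, +0.144731, +0.738019]
β = atan2(√(R₁₃²+R₂₃²), R₃₃) = 0.740667; α = atan2(R₂₃, R₁₃) mod 2π = 3.122449; γ = atan2(R₃₂, −R₃₁) mod 2π = 2.925427
First d^2_{1,1}(β=0.7407), then the phase factors e^{-i(1)α} and e^{-i(1)γ}:
With c≡cos(β/2)=0.932207 and s≡sin(β/2)=0.361926, N=[6·1·6·1]^{1/2}=6.000000
Admissible k: 0..1 (factorial args all ≥0)
  k=0: (−1)^0·6.0000/(6)·0.9322^4·0.3619^0 = +0.755177
  k=1: (−1)^1·6.0000/(2)·0.9322^2·0.3619^2 = -0.341496
d^2_{1,1}(0.7407) = +0.755177 -0.341496 = +0.413681
D = (-0.999817-0.019142i)·(+0.413681)·(-0.976727-0.214486i) = +0.402281+0.096447i

Re=0.4023 Im=0.0964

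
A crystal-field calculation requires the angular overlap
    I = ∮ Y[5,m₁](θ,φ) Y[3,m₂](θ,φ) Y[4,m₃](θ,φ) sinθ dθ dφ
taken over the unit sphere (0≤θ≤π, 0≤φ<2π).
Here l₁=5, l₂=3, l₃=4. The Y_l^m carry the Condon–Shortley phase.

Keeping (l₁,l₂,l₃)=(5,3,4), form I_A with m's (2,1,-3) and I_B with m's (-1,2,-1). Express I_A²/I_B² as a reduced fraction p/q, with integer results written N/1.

Same 5,3,4: normalisation and zero-m 3j drop out of the ratio.
A: Δ: 4! 6! 2! / 13! → 1/180180; sum: t=2:+1/960 t=3:−1/4320 = 7/8640; 3j²(5 3 4; 2 1 -3) = Δ·Π!·Σ² = 343/12870  (sign -1)
B: Δ: 4! 6! 2! / 13! → 1/180180; sum: t=3:−1/432 t=4:+1/1152 = -5/3456; 3j²(5 3 4; -1 2 -1) = Δ·Π!·Σ² = 625/36036  (sign +1)
I_A²/I_B² = (343/12870)/(625/36036) = 4802/3125

4802/3125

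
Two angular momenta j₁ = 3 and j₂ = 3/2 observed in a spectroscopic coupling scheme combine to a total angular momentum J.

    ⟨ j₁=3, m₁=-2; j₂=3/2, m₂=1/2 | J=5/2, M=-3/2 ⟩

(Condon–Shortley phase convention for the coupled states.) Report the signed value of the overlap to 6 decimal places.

√[6·2!4!1!/8! · 1!5!2!1!1!4!] = √(288/7)
  +(−1)^1/∏(1,1,4,1,0,0)! = -1/24  (running -1/24)
  +(−1)^2/∏(2,0,3,0,1,1)! = 1/12  (running 1/24)
⟨..|..⟩ = √(288/7)·(1/24) = +0.267261

+0.267261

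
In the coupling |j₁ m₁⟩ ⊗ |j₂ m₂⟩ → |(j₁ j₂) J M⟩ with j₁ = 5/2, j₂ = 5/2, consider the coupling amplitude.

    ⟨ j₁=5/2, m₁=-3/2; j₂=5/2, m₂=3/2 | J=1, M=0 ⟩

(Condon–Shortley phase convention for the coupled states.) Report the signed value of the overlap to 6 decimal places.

-0.358569  (= −√(9/70))

triangle: 4!×1!×1!/7! = 24/5040
(j±m)!: 1!×4!×4!×1!×1!×1! = 576
prefactor² = (2J+1)×Δ×N² = 288/35
  k=3: −1/(3!×1!×1!×1!×0!×0!) = -1/6
  k=4: +1/(4!×0!×0!×0!×1!×1!) = 1/24
Σ = -1/8  ⇒  CG² = 288/35×(-1/8)² = 9/70
CG = −√(9/70) = -0.358569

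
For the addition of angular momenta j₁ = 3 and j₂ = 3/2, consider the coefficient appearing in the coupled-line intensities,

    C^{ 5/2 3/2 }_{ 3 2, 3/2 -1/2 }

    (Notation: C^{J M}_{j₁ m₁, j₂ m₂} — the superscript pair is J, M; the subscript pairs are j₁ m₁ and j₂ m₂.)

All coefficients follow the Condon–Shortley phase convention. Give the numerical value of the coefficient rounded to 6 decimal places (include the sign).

√[6·2!4!1!/8! · 5!1!1!2!4!1!] = √(288/7)
  +(−1)^0/∏(0,2,1,1,3,0)! = 1/12  (running 1/12)
  +(−1)^1/∏(1,1,0,0,4,1)! = -1/24  (running 1/24)
⟨..|..⟩ = √(288/7)·(1/24) = +0.267261

+√(1/14) = +0.267261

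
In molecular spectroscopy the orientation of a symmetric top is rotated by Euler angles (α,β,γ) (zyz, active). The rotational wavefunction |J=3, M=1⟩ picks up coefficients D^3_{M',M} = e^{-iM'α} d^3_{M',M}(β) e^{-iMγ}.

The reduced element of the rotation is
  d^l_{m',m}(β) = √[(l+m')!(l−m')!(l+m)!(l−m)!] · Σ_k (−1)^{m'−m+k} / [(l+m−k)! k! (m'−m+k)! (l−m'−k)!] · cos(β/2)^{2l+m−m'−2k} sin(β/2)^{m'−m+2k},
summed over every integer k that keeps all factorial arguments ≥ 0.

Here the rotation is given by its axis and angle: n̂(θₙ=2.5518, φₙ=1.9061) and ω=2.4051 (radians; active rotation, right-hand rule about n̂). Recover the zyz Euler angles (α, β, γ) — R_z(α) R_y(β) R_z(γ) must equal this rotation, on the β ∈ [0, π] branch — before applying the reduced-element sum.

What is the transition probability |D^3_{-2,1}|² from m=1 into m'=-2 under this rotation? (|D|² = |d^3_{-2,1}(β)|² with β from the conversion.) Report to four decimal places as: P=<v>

P=0.2028

Axis–angle → zyz. n̂ = (sinθₙcosφₙ, sinθₙsinφₙ, cosθₙ) = (-0.183017, +0.525215, -0.831056), ω = 2.4051.
R = I cosω + sinω [n̂]ₓ + (1−cosω) n̂n̂ᵀ gives
  R = [-0.682519, +0.390881, +0.617559; -0.725549, -0.260620, -0.636911; -0.088008, -0.882774, +0.461482]
β = atan2(√(R₁₃²+R₂₃²), R₃₃) = 1.091132; α = atan2(R₂₃, R₁₃) mod 2π = 5.482362; γ = atan2(R₃₂, −R₃₁) mod 2π = 4.811755
D^3_{-2,1}(5.4824,1.0911,4.8118) = e^{-i·-2·5.4824}·d^3_{-2,1}(1.0911)·e^{-i·1·4.8118}. Compute d first:
Half-angle: c=0.854834, s=0.518902. N=√(1·120·24·2)=75.894664
Admissible k: 3..4 (factorial args all ≥0)
  k=3: (−1)^0·75.8947/(12)·0.8548^3·0.5189^3 = +0.551989
  k=4: (−1)^1·75.8947/(24)·0.8548^1·0.5189^5 = -0.101697
d^3_{-2,1}(1.0911) = +0.551989 -0.101697 = +0.450293
|D^3_{-2,1}|² = |d^3_{-2,1}(β)|² = (+0.450293)² = 0.202763 (the z-rotation phases have unit modulus)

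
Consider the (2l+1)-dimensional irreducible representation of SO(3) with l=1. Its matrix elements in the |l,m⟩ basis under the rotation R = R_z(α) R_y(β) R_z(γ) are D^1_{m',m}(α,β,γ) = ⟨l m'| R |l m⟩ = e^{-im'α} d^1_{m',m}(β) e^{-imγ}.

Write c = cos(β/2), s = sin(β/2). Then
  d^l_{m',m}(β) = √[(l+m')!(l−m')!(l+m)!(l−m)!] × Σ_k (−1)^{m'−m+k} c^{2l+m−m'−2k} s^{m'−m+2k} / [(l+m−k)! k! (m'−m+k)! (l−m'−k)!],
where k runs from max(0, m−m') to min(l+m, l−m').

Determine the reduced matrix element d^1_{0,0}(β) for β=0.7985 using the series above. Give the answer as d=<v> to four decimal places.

d^1_{0,0}(β=0.7985) via the finite sum:
c=cos(0.798500/2)=0.921353, s=sin(0.798500/2)=0.388727; N=√[1·1·1·1]=1.000000
Admissible k: 0..1 (factorial args all ≥0)
  k=0: (−1)^0·1.0000/(1)·0.9214^2·0.3887^0 = +0.848891
  k=1: (−1)^1·1.0000/(1)·0.9214^0·0.3887^2 = -0.151109
d^1_{0,0}(0.7985) = +0.848891 -0.151109 = +0.697782

d=0.6978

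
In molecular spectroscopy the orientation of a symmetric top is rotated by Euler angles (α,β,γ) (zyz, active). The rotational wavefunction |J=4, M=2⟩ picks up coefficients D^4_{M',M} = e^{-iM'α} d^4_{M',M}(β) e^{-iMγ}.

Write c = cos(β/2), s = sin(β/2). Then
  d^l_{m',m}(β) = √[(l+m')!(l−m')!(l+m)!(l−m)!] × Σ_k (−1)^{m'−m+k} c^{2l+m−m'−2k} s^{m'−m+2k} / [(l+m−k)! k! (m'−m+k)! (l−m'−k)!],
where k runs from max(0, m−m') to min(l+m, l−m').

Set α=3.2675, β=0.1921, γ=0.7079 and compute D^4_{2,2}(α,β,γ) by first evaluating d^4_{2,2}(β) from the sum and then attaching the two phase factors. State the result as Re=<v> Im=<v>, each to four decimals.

Re=-0.0829 Im=-0.8536

First d^4_{2,2}(β=0.1921), then the phase factors e^{-i(2)α} and e^{-i(2)γ}:
With c≡cos(β/2)=0.995391 and s≡sin(β/2)=0.095902, N=[720·2·720·2]^{1/2}=1440.000000
The bounds max(0,m−m')=0 and min(l+m,l−m')=2 give 3 terms
  k=0: (−1)^0·1440.0000/(1440)·0.9954^8·0.0959^0 = +0.963715
  k=1: (−1)^1·1440.0000/(120)·0.9954^6·0.0959^2 = -0.107350
  k=2: (−1)^2·1440.0000/(96)·0.9954^4·0.0959^4 = +0.001246
d^4_{2,2}(0.1921) = +0.963715 -0.107350 +0.001246 = +0.857611
Phases: e^{-i·(2)·3.2675}=+0.968462-0.249162i, e^{-i·(2)·0.7079}=+0.154376-0.988012i ⇒ D=-0.082903-0.853595i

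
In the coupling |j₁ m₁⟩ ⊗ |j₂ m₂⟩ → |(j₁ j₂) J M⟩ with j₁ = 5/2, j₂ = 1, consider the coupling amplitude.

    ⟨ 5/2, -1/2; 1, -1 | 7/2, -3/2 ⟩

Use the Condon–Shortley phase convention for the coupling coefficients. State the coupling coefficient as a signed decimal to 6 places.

+√(10/21) = +0.690066

√[8·0!5!2!/8! · 2!3!0!2!2!5!] = √(1920/7)
  +(−1)^0/∏(0,0,3,0,2,2)! = 1/24  (running 1/24)
⟨..|..⟩ = √(1920/7)·(1/24) = +0.690066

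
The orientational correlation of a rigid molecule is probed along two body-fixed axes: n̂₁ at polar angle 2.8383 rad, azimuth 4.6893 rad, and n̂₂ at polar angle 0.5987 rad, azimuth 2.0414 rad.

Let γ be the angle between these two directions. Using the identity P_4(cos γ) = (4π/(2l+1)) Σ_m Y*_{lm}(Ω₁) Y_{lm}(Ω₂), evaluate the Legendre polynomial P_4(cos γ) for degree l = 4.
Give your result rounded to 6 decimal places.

0.451938

Term-by-term m-sum for l=4 (normalisation 4π/9 = 1.396263):
  [-4]  conj(Y_{4,-4})(Ω₁) = (0.003506, -0.000325) ; Y_{4,-4}(Ω₂) = (-0.013687, -0.042491) ; Δ = (-0.000062, -0.000145)
  [-3]  conj(Y_{4,-3})(Ω₁) = (-0.002203, -0.031747) ; Y_{4,-3}(Ω₂) = (0.182741, 0.029300) ; Δ = (0.000528, -0.005866)
  [-2]  conj(Y_{4,-2})(Ω₁) = (-0.160235, 0.007405) ; Y_{4,-2}(Ω₂) = (-0.236273, 0.324334) ; Δ = (0.035458, -0.053719)
  [-1]  conj(Y_{4,-1})(Ω₁) = (0.010509, 0.455062) ; Y_{4,-1}(Ω₂) = (-0.177432, -0.348777) ; Δ = (0.156851, -0.084408)
  [+0]  conj(Y_{4,0})(Ω₁) = (0.498300, -0.000000) ; Y_{4,0}(Ω₂) = (-0.124164, 0.000000) ; Δ = (-0.061871, 0.000000)
  [+1]  conj(Y_{4,1})(Ω₁) = (-0.010509, 0.455062) ; Y_{4,1}(Ω₂) = (0.177432, -0.348777) ; Δ = (0.156851, 0.084408)
  [+2]  conj(Y_{4,2})(Ω₁) = (-0.160235, -0.007405) ; Y_{4,2}(Ω₂) = (-0.236273, -0.324334) ; Δ = (0.035458, 0.053719)
  [+3]  conj(Y_{4,3})(Ω₁) = (0.002203, -0.031747) ; Y_{4,3}(Ω₂) = (-0.182741, 0.029300) ; Δ = (0.000528, 0.005866)
  [+4]  conj(Y_{4,4})(Ω₁) = (0.003506, 0.000325) ; Y_{4,4}(Ω₂) = (-0.013687, 0.042491) ; Δ = (-0.000062, 0.000145)
Total Σ_m = (0.323677, -0.000000). Multiply by 1.396263: (0.451938, -0.000000). P_4(cos γ) = 0.451938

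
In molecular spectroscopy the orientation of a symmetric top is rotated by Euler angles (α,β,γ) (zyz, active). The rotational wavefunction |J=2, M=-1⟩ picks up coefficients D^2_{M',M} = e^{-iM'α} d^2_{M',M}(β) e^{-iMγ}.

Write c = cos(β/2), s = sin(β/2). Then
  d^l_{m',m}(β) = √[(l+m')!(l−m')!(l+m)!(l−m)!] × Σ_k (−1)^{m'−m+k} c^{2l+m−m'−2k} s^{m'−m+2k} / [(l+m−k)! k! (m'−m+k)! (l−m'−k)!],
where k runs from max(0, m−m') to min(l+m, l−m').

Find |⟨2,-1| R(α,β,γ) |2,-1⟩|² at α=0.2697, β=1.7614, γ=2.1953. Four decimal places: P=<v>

P=0.3123

Split into d^2_{-1,-1}(β=1.7614) × two z-phases.
Half-angle: c=0.636611, s=0.771185. N=√(1·6·1·6)=6.000000
k: max(0,(-1)−(-1))=0 … min(2+(-1),2−(-1))=1
  k=0: (−1)^0·6.0000/(6)·0.6366^4·0.7712^0 = +0.164247
  k=1: (−1)^1·6.0000/(2)·0.6366^2·0.7712^2 = -0.723081
d^2_{-1,-1}(1.7614) = +0.164247 -0.723081 = -0.558834
|D^2_{-1,-1}|² = |d^2_{-1,-1}(β)|² = (-0.558834)² = 0.312295 (the z-rotation phases have unit modulus)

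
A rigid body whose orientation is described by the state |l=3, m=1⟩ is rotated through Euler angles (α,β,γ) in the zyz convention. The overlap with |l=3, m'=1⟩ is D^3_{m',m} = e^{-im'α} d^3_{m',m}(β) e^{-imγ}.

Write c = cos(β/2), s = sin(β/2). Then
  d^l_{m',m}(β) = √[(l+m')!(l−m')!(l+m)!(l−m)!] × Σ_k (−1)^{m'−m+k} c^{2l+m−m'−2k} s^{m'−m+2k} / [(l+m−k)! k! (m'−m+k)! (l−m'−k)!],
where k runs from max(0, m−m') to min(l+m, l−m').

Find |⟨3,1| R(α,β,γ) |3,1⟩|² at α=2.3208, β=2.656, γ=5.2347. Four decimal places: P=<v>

P=0.0800

First d^3_{1,1}(β=2.6560), then the phase factors e^{-i(1)α} and e^{-i(1)γ}:
With c≡cos(β/2)=0.240418 and s≡sin(β/2)=0.970669, N=[24·2·24·2]^{1/2}=48.000000
Admissible k: 0..2 (factorial args all ≥0)
  k=0: (−1)^0·48.0000/(48)·0.2404^6·0.9707^0 = +0.000193
  k=1: (−1)^1·48.0000/(6)·0.2404^4·0.9707^2 = -0.025183
  k=2: (−1)^2·48.0000/(8)·0.2404^2·0.9707^4 = +0.307872
d^3_{1,1}(2.6560) = +0.000193 -0.025183 +0.307872 = +0.282883
|D^3_{1,1}|² = |d^3_{1,1}(β)|² = (+0.282883)² = 0.080023 (the z-rotation phases have unit modulus)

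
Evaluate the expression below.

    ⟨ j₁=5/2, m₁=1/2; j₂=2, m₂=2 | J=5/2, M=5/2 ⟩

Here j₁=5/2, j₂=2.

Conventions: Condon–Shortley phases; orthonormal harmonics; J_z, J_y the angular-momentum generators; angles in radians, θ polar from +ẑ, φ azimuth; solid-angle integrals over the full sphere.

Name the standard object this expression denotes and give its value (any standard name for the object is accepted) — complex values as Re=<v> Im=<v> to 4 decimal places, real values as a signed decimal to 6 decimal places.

This is a Clebsch–Gordan (vector-coupling) coefficient.
j₁+j₂−J=2  J+j₁−j₂=3  J−j₁+j₂=2  j₁+j₂+J+1=8
(j₁±m₁, j₂±m₂, J±M) = (3,2,4,0,5,0)
P² = 864/7
sum k=2..2:
  [2] +1/24 = 1/24
S = 1/24
C² = P²·S² = 3/14 ; C = +0.462910

Clebsch–Gordan coefficient, +√(3/14) ≈ +0.462910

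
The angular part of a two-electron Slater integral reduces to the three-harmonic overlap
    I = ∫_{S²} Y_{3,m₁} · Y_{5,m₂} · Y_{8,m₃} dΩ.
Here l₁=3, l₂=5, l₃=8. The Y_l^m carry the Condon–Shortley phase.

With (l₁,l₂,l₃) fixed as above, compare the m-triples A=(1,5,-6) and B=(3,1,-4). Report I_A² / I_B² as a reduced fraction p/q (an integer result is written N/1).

13/12

Same 3,5,8: normalisation and zero-m 3j drop out of the ratio.
A: Δ: 0! 6! 10! / 17! → 1/136136; sum: t=0:+1/174182400 = 1/174182400; 3j²(3 5 8; 1 5 -6) = Δ·Π!·Σ² = 1/136  (sign +1)
B: Δ: 0! 6! 10! / 17! → 1/136136; sum: t=0:+1/12441600 = 1/12441600; 3j²(3 5 8; 3 1 -4) = Δ·Π!·Σ² = 3/442  (sign +1)
I_A²/I_B² = (1/136)/(3/442) = 13/12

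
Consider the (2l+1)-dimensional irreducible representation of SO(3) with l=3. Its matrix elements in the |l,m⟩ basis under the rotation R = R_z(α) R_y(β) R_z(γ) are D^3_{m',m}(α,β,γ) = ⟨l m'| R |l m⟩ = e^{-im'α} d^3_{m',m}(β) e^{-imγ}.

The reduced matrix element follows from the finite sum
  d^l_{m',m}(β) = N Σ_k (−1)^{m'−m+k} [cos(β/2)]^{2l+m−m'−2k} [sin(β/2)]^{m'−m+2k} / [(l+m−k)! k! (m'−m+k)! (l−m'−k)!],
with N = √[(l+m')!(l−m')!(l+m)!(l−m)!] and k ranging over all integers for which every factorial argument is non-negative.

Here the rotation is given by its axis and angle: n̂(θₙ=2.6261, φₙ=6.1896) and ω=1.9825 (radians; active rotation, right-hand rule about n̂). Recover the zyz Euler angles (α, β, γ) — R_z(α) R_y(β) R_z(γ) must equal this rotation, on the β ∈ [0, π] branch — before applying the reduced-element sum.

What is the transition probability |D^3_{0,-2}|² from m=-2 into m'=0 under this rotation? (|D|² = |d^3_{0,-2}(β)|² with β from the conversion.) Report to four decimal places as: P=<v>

P=0.2603

Axis–angle → zyz. n̂ = (sinθₙcosφₙ, sinθₙsinφₙ, cosθₙ) = (+0.490806, -0.046067, -0.870050), ω = 1.9825.
R = I cosω + sinω [n̂]ₓ + (1−cosω) n̂n̂ᵀ gives
  R = [-0.062883, +0.765691, -0.640127; -0.829007, -0.397200, -0.393675; -0.555692, +0.505914, +0.659740]
β = atan2(√(R₁₃²+R₂₃²), R₃₃) = 0.850323; α = atan2(R₂₃, R₁₃) mod 2π = 3.692965; γ = atan2(R₃₂, −R₃₁) mod 2π = 0.738543
D^3_{0,-2}(3.6930,0.8503,0.7385) = e^{-i·0·3.6930}·d^3_{0,-2}(0.8503)·e^{-i·-2·0.7385}. Compute d first:
With c≡cos(β/2)=0.910972 and s≡sin(β/2)=0.412468, N=[6·6·1·120]^{1/2}=65.726707
k∈{0,1} keeps every argument non-negative
  k=0: (−1)^2·65.7267/(12)·0.9110^4·0.4125^2 = +0.641744
  k=1: (−1)^3·65.7267/(12)·0.9110^2·0.4125^4 = -0.131563
d^3_{0,-2}(0.8503) = +0.641744 -0.131563 = +0.510181
|D^3_{0,-2}|² = |d^3_{0,-2}(β)|² = (+0.510181)² = 0.260285 (the z-rotation phases have unit modulus)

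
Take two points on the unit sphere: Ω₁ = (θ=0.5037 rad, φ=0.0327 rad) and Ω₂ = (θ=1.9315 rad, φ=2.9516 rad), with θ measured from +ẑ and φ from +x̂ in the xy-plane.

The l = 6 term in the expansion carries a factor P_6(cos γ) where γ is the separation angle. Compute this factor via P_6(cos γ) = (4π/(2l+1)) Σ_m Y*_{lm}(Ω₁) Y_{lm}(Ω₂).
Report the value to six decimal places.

Addition theorem: P_6(cos γ) = (4π/13) Σ_m Y*_{lm}(Ω₁) Y_{lm}(Ω₂), m = −6…6:
  term(m=-6) = (0.000460, 0.001926)   from Y*(Ω₁)=(0.005991, 0.001191), Y(Ω₂)=(0.135362, 0.294496)
  term(m=-5) = (0.007180, 0.014590)   from Y*(Ω₁)=(0.037882, 0.006250), Y(Ω₂)=(0.246365, 0.344485)
  term(m=-4) = (0.009166, 0.011335)   from Y*(Ω₁)=(0.142788, 0.018784), Y(Ω₂)=(0.073369, 0.069730)
  term(m=-3) = (-0.084037, -0.066316)   from Y*(Ω₁)=(0.347128, 0.034163), Y(Ω₂)=(-0.258392, -0.165613)
  term(m=-2) = (-0.094200, -0.044969)   from Y*(Ω₁)=(0.500364, 0.032771), Y(Ω₂)=(-0.193320, -0.077211)
  term(m=-1) = (0.057597, 0.013043)   from Y*(Ω₁)=(0.244406, 0.007995), Y(Ω₂)=(0.237154, 0.045608)
  term(m=+0) = (-0.081502, -0.000000)   from Y*(Ω₁)=(-0.352419, -0.000000), Y(Ω₂)=(0.231264, 0.000000)
  term(m=+1) = (0.057597, -0.013043)   from Y*(Ω₁)=(-0.244406, 0.007995), Y(Ω₂)=(-0.237154, 0.045608)
  term(m=+2) = (-0.094200, 0.044969)   from Y*(Ω₁)=(0.500364, -0.032771), Y(Ω₂)=(-0.193320, 0.077211)
  term(m=+3) = (-0.084037, 0.066316)   from Y*(Ω₁)=(-0.347128, 0.034163), Y(Ω₂)=(0.258392, -0.165613)
  term(m=+4) = (0.009166, -0.011335)   from Y*(Ω₁)=(0.142788, -0.018784), Y(Ω₂)=(0.073369, -0.069730)
  term(m=+5) = (0.007180, -0.014590)   from Y*(Ω₁)=(-0.037882, 0.006250), Y(Ω₂)=(-0.246365, 0.344485)
  term(m=+6) = (0.000460, -0.001926)   from Y*(Ω₁)=(0.005991, -0.001191), Y(Ω₂)=(0.135362, -0.294496)
Accumulated sum (-0.289169, 0.000000); after 4π/(2l+1) scaling, (-0.279523, 0.000000) ⇒ P_6 = -0.279523

-0.279523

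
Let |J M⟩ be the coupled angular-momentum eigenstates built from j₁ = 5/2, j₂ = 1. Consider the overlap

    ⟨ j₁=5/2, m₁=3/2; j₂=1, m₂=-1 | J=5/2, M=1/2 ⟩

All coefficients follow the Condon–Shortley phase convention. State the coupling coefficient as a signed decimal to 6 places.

+√(16/35) ≈ +0.676123

j₁+j₂−J=1  J+j₁−j₂=4  J−j₁+j₂=1  j₁+j₂+J+1=7
(j₁±m₁, j₂±m₂, J±M) = (4,1,0,2,3,2)
P² = 576/35
sum k=0..0:
  [0] +1/6 = 1/6
S = 1/6
C² = P²·S² = 16/35 ; C = +0.676123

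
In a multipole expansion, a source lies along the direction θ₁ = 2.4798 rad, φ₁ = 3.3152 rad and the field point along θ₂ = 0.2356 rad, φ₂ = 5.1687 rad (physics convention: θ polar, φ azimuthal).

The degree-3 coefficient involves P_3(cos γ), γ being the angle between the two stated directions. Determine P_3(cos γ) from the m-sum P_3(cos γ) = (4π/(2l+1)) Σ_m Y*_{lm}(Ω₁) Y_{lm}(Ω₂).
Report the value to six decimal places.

Term-by-term m-sum for l=3 (normalisation 4π/7 = 1.795196):
  m=-3: Y*=(-0.083990, -0.048181)  Y=(-0.005199, -0.001064)  product (0.000385, 0.000340)
  m=-2: Y*=(-0.286305, -0.103607)  Y=(-0.033121, 0.042837)  product (0.013921, -0.008833)
  m=-1: Y*=(-0.413099, -0.072446)  Y=(0.123909, 0.252431)  product (-0.032899, -0.113256)
  m=+0: Y*=(-0.032899, -0.000000)  Y=(0.626875, 0.000000)  product (-0.020624, -0.000000)
  m=+1: Y*=(0.413099, -0.072446)  Y=(-0.123909, 0.252431)  product (-0.032899, 0.113256)
  m=+2: Y*=(-0.286305, 0.103607)  Y=(-0.033121, -0.042837)  product (0.013921, 0.008833)
  m=+3: Y*=(0.083990, -0.048181)  Y=(0.005199, -0.001064)  product (0.000385, -0.000340)
Accumulated sum (-0.057809, 0.000000); after 4π/(2l+1) scaling, (-0.103779, 0.000000) ⇒ P_3 = -0.103779

-0.103779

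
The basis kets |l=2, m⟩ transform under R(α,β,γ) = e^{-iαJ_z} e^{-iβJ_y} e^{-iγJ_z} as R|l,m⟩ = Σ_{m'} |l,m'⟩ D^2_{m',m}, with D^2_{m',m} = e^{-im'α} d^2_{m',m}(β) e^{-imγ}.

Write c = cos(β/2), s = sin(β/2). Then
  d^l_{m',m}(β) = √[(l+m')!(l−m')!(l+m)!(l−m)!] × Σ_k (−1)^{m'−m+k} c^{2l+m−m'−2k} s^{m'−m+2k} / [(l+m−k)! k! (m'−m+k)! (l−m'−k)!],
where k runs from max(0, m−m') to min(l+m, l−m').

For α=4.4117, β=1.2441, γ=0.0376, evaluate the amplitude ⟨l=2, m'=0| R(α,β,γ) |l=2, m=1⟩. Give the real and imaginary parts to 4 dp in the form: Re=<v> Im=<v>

Re=0.3720 Im=-0.0140

Split into d^2_{0,1}(β=1.2441) × two z-phases.
Half-angle: c=0.812686, s=0.582702. N=√(2·2·6·1)=4.898979
The bounds max(0,m−m')=1 and min(l+m,l−m')=2 give 2 terms
  k=1: (−1)^0·4.8990/(2)·0.8127^3·0.5827^1 = +0.766108
  k=2: (−1)^1·4.8990/(2)·0.8127^1·0.5827^3 = -0.393857
d^2_{0,1}(1.2441) = +0.766108 -0.393857 = +0.372251
Phases: e^{-i·(0)·4.4117}=+1.000000+0.000000i, e^{-i·(1)·0.0376}=+0.999293-0.037591i ⇒ D=+0.371988-0.013993i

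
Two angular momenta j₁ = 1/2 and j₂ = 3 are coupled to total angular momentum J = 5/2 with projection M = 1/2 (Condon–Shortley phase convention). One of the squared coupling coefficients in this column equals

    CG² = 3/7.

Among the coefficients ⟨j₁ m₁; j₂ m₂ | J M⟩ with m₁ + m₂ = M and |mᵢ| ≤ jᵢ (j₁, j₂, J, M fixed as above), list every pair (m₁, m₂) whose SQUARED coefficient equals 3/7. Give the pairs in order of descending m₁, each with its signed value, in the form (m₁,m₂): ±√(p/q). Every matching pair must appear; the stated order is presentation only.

Admissible pairs with m₁+m₂ = M = 1/2: (-1/2,1), (1/2,0)
  (m₁,m₂)=(1/2,0): CG² = 3/7, CG = +√(3/7)   ← matches the target
  (m₁,m₂)=(-1/2,1): CG² = 4/7, CG = −√(4/7)
Pairs with CG² = 3/7: (1/2,0): +√(3/7)

(1/2,0): +√(3/7)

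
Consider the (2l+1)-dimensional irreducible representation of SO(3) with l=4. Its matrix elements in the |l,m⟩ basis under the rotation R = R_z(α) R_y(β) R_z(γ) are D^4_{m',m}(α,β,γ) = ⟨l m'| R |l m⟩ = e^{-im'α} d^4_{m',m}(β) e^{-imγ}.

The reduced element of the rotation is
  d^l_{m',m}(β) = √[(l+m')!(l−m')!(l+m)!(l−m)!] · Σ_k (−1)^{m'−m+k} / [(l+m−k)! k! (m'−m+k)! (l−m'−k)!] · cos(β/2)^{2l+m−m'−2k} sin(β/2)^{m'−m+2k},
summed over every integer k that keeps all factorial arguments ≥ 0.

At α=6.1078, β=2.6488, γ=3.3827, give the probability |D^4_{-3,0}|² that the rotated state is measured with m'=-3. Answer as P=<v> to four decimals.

P=0.0190

First d^4_{-3,0}(β=2.6488), then the phase factors e^{-i(-3)α} and e^{-i(0)γ}:
With c≡cos(β/2)=0.243911 and s≡sin(β/2)=0.969798, N=[1·5040·24·24]^{1/2}=1703.830978
k: max(0,(0)−(-3))=3 … min(4+(0),4−(-3))=4
  k=3: (−1)^0·1703.8310/(144)·0.2439^5·0.9698^3 = +0.009317
  k=4: (−1)^1·1703.8310/(144)·0.2439^3·0.9698^5 = -0.147286
d^4_{-3,0}(2.6488) = +0.009317 -0.147286 = -0.137970
|D^4_{-3,0}|² = |d^4_{-3,0}(β)|² = (-0.137970)² = 0.019036 (the z-rotation phases have unit modulus)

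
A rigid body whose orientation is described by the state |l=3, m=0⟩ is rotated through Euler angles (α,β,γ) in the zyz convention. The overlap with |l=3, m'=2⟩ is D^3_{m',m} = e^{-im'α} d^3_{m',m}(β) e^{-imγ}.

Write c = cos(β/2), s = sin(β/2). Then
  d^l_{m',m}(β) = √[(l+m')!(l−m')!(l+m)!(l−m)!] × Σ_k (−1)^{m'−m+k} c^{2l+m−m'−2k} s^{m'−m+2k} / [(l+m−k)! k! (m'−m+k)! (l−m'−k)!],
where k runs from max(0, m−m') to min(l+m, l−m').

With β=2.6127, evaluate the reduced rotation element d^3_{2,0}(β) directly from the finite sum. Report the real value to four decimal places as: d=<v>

d=-0.3010

d^3_{2,0}(β=2.6127) via the finite sum:
With c≡cos(β/2)=0.261375 and s≡sin(β/2)=0.965237, N=[120·1·6·6]^{1/2}=65.726707
k: max(0,(0)−(2))=0 … min(3+(0),3−(2))=1
  k=0: (−1)^2·65.7267/(12)·0.2614^4·0.9652^2 = +0.023817
  k=1: (−1)^3·65.7267/(12)·0.2614^2·0.9652^4 = -0.324807
d^3_{2,0}(2.6127) = +0.023817 -0.324807 = -0.300990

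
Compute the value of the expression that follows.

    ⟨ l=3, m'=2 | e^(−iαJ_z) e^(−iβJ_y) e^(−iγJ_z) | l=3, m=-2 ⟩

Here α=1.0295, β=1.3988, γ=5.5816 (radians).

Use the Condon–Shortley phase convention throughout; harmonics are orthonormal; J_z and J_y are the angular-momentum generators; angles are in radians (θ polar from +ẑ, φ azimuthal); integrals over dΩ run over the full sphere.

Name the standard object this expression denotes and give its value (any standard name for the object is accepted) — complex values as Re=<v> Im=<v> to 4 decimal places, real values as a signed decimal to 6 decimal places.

Wigner D-matrix element, Re=-0.4097 Im=0.1360

This is a Wigner D-matrix element — the rotation-matrix element ⟨l m'| R(α,β,γ) |l m⟩ in the angular-momentum basis.
First d^3_{2,-2}(β=1.3988), then the phase factors e^{-i(2)α} and e^{-i(-2)γ}:
With c≡cos(β/2)=0.765229 and s≡sin(β/2)=0.643759, N=[120·1·1·120]^{1/2}=120.000000
k∈{0,1} keeps every argument non-negative
  k=0: (−1)^4·120.0000/(24)·0.7652^2·0.6438^4 = +0.502857
  k=1: (−1)^5·120.0000/(120)·0.7652^0·0.6438^6 = -0.071177
d^3_{2,-2}(1.3988) = +0.502857 -0.071177 = +0.431680
Attach z-rotation phases: D = e^{-i(2)(1.0295)}·(+0.431680)·e^{-i(-2)(5.5816)} = -0.409688+0.136029i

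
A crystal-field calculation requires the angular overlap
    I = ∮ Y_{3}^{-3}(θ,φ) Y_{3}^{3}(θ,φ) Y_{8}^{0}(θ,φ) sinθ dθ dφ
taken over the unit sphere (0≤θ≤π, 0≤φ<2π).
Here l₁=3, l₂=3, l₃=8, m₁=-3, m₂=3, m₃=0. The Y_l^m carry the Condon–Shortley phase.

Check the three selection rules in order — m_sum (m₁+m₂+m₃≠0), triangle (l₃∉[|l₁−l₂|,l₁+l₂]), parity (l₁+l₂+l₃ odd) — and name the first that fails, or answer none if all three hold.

triangle

Σmᵢ = 0  ✓
l₃∈[|l₁−l₂|,l₁+l₂]=[0,6] required, l₃=8 fails  ✗
Σlᵢ = 14 ⇒ even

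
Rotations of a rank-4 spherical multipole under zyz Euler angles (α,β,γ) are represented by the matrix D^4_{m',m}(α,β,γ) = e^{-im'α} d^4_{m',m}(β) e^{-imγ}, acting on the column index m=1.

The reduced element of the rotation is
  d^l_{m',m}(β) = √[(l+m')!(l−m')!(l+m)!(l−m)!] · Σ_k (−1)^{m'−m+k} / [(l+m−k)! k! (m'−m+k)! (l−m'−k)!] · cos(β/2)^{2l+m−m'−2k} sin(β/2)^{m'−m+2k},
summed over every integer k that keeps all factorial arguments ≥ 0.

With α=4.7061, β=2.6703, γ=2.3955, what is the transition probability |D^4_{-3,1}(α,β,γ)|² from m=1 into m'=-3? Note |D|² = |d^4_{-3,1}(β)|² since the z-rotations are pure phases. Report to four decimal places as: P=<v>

First d^4_{-3,1}(β=2.6703), then the phase factors e^{-i(-3)α} and e^{-i(1)γ}:
With c≡cos(β/2)=0.233471 and s≡sin(β/2)=0.972364, N=[1·5040·120·6]^{1/2}=1904.940944
k: max(0,(1)−(-3))=4 … min(4+(1),4−(-3))=5
  k=4: (−1)^0·1904.9409/(144)·0.2335^4·0.9724^4 = +0.035137
  k=5: (−1)^1·1904.9409/(240)·0.2335^2·0.9724^6 = -0.365688
d^4_{-3,1}(2.6703) = +0.035137 -0.365688 = -0.330550
|D^4_{-3,1}|² = |d^4_{-3,1}(β)|² = (-0.330550)² = 0.109263 (the z-rotation phases have unit modulus)

P=0.1093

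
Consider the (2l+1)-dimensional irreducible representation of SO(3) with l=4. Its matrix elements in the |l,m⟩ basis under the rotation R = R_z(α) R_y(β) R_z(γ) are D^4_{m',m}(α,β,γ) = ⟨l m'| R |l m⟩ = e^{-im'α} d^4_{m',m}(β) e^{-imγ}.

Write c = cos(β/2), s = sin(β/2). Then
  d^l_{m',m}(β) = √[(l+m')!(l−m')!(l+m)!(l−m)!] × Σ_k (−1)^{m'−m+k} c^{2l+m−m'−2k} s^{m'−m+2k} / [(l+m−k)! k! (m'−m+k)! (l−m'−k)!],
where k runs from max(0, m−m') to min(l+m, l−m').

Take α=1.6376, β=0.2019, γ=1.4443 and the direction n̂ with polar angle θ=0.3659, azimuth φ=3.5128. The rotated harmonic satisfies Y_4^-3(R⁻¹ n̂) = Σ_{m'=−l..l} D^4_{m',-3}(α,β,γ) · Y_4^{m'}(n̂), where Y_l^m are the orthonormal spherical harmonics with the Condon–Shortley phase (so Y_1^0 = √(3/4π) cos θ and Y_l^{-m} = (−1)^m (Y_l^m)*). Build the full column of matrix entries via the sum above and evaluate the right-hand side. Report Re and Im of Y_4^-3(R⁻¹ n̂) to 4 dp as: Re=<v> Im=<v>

Need the full column D^4_{m',-3} for m'=−4..4 at α=1.6376, β=0.2019, γ=1.4443.
cos(β/2)=0.994909, sin(β/2)=0.100779
d^4_{-4,-3}: single k=1 term ⇒ +0.275040;  D = -0.030815-0.273309i
d^4_{-3,-3}: k∈[0..1] ⇒ +0.959989 -0.068950 = +0.891039;  D = -0.876790+0.158714i
d^4_{-2,-3}: k∈[0..1] ⇒ -0.363844 +0.011200 = -0.352645;  D = -0.085838-0.342038i
d^4_{-1,-3}: k∈[0..1] ⇒ +0.078182 -0.001337 = +0.076845;  D = +0.073119-0.023639i
d^4_{0,-3}: k∈[0..1] ⇒ -0.011806 +0.000121 = -0.011684;  D = +0.004328+0.010853i
d^4_{1,-3}: k∈[0..1] ⇒ +0.001337 -0.000008 = +0.001329;  D = -0.001199+0.000574i
d^4_{2,-3}: k∈[0..1] ⇒ -0.000115 +0.000000 = -0.000115;  D = -0.000056-0.000100i
d^4_{3,-3}: k∈[0..1] ⇒ +0.000007 -0.000000 = +0.000007;  D = +0.000006-0.000004i
d^4_{4,-3}: single k=0 term ⇒ -0.000000;  D = +0.000000+0.000000i
Y_4^{m'}(θ=0.3659,φ=3.5128) and Σ D·Y over m':
  (-0.0308-0.2733i)·(+0.0006-0.0072i)  (-0.8768+0.1587i)·(-0.0236+0.0480i)  (-0.0858-0.3420i)·(+0.1610-0.1478i)  (+0.0731-0.0236i)·(-0.4572+0.1780i)  (+0.0043+0.0109i)·(+0.3653+0.0000i)  (-0.0012+0.0006i)·(+0.4572+0.1780i)  (-0.0001-0.0001i)·(+0.1610+0.1478i)  (+0.0000-0.0000i)·(+0.0236+0.0480i)  (+0.0000+0.0000i)·(+0.0006+0.0072i)
Y_4^-3(R⁻¹ n̂) = -0.081550-0.060408i

Re=-0.0816 Im=-0.0604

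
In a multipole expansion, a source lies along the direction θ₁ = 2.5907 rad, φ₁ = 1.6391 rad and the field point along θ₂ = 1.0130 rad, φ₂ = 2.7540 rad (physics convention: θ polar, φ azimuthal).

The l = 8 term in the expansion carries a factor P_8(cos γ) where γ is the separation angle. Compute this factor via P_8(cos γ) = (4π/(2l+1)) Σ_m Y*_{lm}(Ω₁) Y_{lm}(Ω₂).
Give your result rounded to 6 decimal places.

Expand P_8 via completeness: Σ_{m} conj(Y_{8,m}) at Ω₁ times Y_{8,m} at Ω₂ —
  term(m=-8) = -0.00035 - 0.00019j   from Y*(Ω₁)=0.00248 + 0.00151j, Y(Ω₂)=-0.13826 + 0.00565j
  term(m=-7) = -0.00032 + 0.00652j   from Y*(Ω₁)=-0.00870 + 0.01679j, Y(Ω₂)=0.31412 - 0.14347j
  term(m=-6) = 0.03163 - 0.01361j   from Y*(Ω₁)=-0.07024 - 0.03051j, Y(Ω₂)=-0.30805 + 0.32753j
  term(m=-5) = -0.03711 - 0.03182j   from Y*(Ω₁)=0.07195 - 0.20242j, Y(Ω₂)=0.08169 - 0.21239j
  term(m=-4) = 0.02156 - 0.08348j   from Y*(Ω₁)=0.40068 + 0.11228j, Y(Ω₂)=-0.00423 - 0.20717j
  term(m=-3) = -0.16898 + 0.03480j   from Y*(Ω₁)=-0.10165 + 0.48910j, Y(Ω₂)=0.13704 + 0.31701j
  term(m=-2) = -0.00480 - 0.00619j   from Y*(Ω₁)=-0.20192 - 0.02776j, Y(Ω₂)=0.02746 + 0.02690j
  term(m=-1) = 0.04985 - 0.10166j   from Y*(Ω₁)=-0.02228 + 0.32569j, Y(Ω₂)=-0.32109 - 0.13108j
  term(m=+0) = -0.00427 + 0.00000j   from Y*(Ω₁)=-0.32622 + 0.00000j, Y(Ω₂)=0.01310 + 0.00000j
  term(m=+1) = 0.04985 + 0.10166j   from Y*(Ω₁)=0.02228 + 0.32569j, Y(Ω₂)=0.32109 - 0.13108j
  term(m=+2) = -0.00480 + 0.00619j   from Y*(Ω₁)=-0.20192 + 0.02776j, Y(Ω₂)=0.02746 - 0.02690j
  term(m=+3) = -0.16898 - 0.03480j   from Y*(Ω₁)=0.10165 + 0.48910j, Y(Ω₂)=-0.13704 + 0.31701j
  term(m=+4) = 0.02156 + 0.08348j   from Y*(Ω₁)=0.40068 - 0.11228j, Y(Ω₂)=-0.00423 + 0.20717j
  term(m=+5) = -0.03711 + 0.03182j   from Y*(Ω₁)=-0.07195 - 0.20242j, Y(Ω₂)=-0.08169 - 0.21239j
  term(m=+6) = 0.03163 + 0.01361j   from Y*(Ω₁)=-0.07024 + 0.03051j, Y(Ω₂)=-0.30805 - 0.32753j
  term(m=+7) = -0.00032 - 0.00652j   from Y*(Ω₁)=0.00870 + 0.01679j, Y(Ω₂)=-0.31412 - 0.14347j
  term(m=+8) = -0.00035 + 0.00019j   from Y*(Ω₁)=0.00248 - 0.00151j, Y(Ω₂)=-0.13826 - 0.00565j
Σ over m = -0.22133 + 0.00000j; ×(4π/17) → -0.16361 + 0.00000j. Real part: -0.163606

-0.163606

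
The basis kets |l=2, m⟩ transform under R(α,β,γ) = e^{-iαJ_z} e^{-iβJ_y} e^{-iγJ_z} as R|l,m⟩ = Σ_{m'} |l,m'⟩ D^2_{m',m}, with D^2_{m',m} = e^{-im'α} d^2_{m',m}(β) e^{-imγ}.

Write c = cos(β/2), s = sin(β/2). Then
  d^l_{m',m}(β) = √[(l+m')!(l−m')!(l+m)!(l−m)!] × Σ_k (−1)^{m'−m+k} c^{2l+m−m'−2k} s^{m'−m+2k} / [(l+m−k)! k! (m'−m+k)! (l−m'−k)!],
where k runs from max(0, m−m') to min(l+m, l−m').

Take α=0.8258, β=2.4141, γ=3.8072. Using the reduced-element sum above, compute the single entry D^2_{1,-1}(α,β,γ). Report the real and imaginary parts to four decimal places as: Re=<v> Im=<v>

Re=0.4257 Im=-0.0688

D^2_{1,-1}(0.8258,2.4141,3.8072) = e^{-i·1·0.8258}·d^2_{1,-1}(2.4141)·e^{-i·-1·3.8072}. Compute d first:
c=cos(2.414100/2)=0.355778, s=sin(2.414100/2)=0.934571; N=√[6·1·1·6]=6.000000
k: max(0,(-1)−(1))=0 … min(2+(-1),2−(1))=1
  k=0: (−1)^2·6.0000/(2)·0.3558^2·0.9346^2 = +0.331668
  k=1: (−1)^3·6.0000/(6)·0.3558^0·0.9346^4 = -0.762866
d^2_{1,-1}(2.4141) = +0.331668 -0.762866 = -0.431198
Phases: e^{-i·(1)·0.8258}=+0.677969-0.735090i, e^{-i·(-1)·3.8072}=-0.786542-0.617537i ⇒ D=+0.425677-0.068780i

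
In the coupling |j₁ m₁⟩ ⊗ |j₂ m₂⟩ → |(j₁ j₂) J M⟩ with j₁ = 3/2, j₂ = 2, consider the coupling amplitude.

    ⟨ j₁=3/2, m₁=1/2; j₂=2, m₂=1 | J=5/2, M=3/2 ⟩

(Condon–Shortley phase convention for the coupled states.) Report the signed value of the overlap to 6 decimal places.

−√(1/35) = -0.169031

triangle: 1!×2!×3!/7! = 12/5040
(j±m)!: 2!×1!×3!×1!×4!×1! = 288
prefactor² = (2J+1)×Δ×N² = 144/35
  k=0: +1/(0!×1!×1!×3!×1!×0!) = 1/6
  k=1: −1/(1!×0!×0!×2!×2!×1!) = -1/4
Σ = -1/12  ⇒  CG² = 144/35×(-1/12)² = 1/35
CG = −√(1/35) = -0.169031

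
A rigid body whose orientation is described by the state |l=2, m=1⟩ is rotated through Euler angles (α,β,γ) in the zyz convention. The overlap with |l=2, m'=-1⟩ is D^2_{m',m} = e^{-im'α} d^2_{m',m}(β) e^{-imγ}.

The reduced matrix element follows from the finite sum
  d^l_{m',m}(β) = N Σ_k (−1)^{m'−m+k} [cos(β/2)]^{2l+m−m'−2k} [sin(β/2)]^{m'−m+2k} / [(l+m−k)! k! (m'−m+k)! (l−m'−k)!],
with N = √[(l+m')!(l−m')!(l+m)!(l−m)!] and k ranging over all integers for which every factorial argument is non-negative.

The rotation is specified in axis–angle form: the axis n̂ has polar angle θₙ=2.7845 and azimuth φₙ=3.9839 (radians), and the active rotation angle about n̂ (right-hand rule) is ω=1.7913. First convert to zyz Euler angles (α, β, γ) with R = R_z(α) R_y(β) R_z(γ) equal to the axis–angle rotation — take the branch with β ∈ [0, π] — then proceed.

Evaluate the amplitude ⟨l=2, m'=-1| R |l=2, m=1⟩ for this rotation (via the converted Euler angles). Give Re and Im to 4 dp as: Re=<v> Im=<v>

Axis–angle → zyz. n̂ = (sinθₙcosφₙ, sinθₙsinφₙ, cosθₙ) = (-0.232712, -0.260829, -0.936917), ω = 1.7913.
R = I cosω + sinω [n̂]ₓ + (1−cosω) n̂n̂ᵀ gives
  R = [-0.152722, +0.988206, +0.011206; -0.840258, -0.135809, +0.524902; +0.520233, +0.070748, +0.851089]
β = atan2(√(R₁₃²+R₂₃²), R₃₃) = 0.552741; α = atan2(R₂₃, R₁₃) mod 2π = 1.549451; γ = atan2(R₃₂, −R₃₁) mod 2π = 3.006429
First d^2_{-1,1}(β=0.5527), then the phase factors e^{-i(-1)α} and e^{-i(1)γ}:
c=cos(0.552741/2)=0.962052, s=sin(0.552741/2)=0.272866; N=√[1·6·6·1]=6.000000
Admissible k: 2..3 (factorial args all ≥0)
  k=2: (−1)^0·6.0000/(2)·0.9621^2·0.2729^2 = +0.206736
  k=3: (−1)^1·6.0000/(6)·0.9621^0·0.2729^4 = -0.005544
d^2_{-1,1}(0.5527) = +0.206736 -0.005544 = +0.201192
Phases: e^{-i·(-1)·1.5495}=+0.021344+0.999772i, e^{-i·(1)·3.0064}=-0.990879-0.134753i ⇒ D=+0.022850-0.199890i

Re=0.0228 Im=-0.1999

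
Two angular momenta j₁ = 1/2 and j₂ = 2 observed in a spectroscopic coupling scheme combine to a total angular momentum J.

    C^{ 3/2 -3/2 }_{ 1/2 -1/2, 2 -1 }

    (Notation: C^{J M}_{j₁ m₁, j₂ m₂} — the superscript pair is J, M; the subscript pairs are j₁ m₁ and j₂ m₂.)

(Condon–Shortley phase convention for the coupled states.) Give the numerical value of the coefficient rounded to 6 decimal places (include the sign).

−√(1/5) = -0.447214

√[4·1!0!3!/5! · 0!1!1!3!0!3!] = √(36/5)
  +(−1)^1/∏(1,0,0,0,0,3)! = -1/6  (running -1/6)
⟨..|..⟩ = √(36/5)·(-1/6) = -0.447214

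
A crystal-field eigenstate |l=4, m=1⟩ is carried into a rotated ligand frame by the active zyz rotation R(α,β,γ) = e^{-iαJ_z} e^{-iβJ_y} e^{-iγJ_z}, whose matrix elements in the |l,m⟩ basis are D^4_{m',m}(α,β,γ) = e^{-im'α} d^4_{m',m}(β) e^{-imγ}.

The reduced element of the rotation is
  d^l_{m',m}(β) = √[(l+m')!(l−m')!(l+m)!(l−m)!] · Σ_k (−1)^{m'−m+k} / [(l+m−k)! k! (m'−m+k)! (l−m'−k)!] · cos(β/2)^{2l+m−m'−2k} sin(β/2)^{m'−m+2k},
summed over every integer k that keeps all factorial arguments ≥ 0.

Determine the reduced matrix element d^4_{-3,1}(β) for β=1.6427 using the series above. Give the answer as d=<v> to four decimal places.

d^4_{-3,1}(β=1.6427) via the finite sum:
c=cos(1.642700/2)=0.681234, s=sin(1.642700/2)=0.732066; N=√[1·5040·120·6]=1904.940944
The bounds max(0,m−m')=4 and min(l+m,l−m')=5 give 2 terms
  k=4: (−1)^0·1904.9409/(144)·0.6812^4·0.7321^4 = +0.818285
  k=5: (−1)^1·1904.9409/(240)·0.6812^2·0.7321^6 = -0.566976
d^4_{-3,1}(1.6427) = +0.818285 -0.566976 = +0.251309

d=0.2513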